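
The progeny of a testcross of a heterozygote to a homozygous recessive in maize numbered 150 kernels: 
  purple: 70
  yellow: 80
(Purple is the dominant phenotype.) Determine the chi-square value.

0.667

A testcross of a heterozygote (Aa × aa) gives a 1:1 phenotypic ratio.
Total ratio parts = 2. Expected numbers out of 150:
  purple: 150 × 1/2 = 75
  yellow: 150 × 1/2 = 75
χ² = Σ (O − E)² / E
  purple: (70 − 75)² / 75 = 0.3333
  yellow: (80 − 75)² / 75 = 0.3333
χ² = 0.3333 + 0.3333 = 0.6666 ≈ 0.667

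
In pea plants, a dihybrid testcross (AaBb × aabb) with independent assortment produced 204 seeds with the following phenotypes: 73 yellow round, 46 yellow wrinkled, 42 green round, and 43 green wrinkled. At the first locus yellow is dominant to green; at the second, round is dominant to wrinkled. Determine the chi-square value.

12.824

A dihybrid testcross with independent assortment gives a 1:1:1:1 ratio.
Expected counts for N = 204 under a 1:1:1:1 ratio (total parts = 4):
  yellow round: 204 × 1/4 = 51
  yellow wrinkled: 204 × 1/4 = 51
  green round: 204 × 1/4 = 51
  green wrinkled: 204 × 1/4 = 51
χ² = Σ (O − E)² / E
  yellow round: (73 − 51)² / 51 = 9.4902
  yellow wrinkled: (46 − 51)² / 51 = 0.4902
  green round: (42 − 51)² / 51 = 1.5882
  green wrinkled: (43 − 51)² / 51 = 1.2549
χ² = 9.4902 + 0.4902 + 1.5882 + 1.2549 = 12.8235 ≈ 12.824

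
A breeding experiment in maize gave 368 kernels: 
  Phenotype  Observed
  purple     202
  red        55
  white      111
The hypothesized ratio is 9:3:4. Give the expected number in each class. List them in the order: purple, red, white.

207, 69, 92

Expected counts for N = 368 under a 9:3:4 ratio (total parts = 16):
  purple: 368 × 9/16 = 207
  red: 368 × 3/16 = 69
  white: 368 × 4/16 = 92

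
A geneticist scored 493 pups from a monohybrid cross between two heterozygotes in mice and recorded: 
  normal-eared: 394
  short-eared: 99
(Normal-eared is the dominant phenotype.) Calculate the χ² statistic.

6.362

For a monohybrid cross between heterozygotes with complete dominance, the expected phenotypic ratio is 3:1.
The 3:1 ratio has 4 parts, so with N = 493 the expected counts are:
  normal-eared: 493 × 3/4 = 369.75
  short-eared: 493 × 1/4 = 123.25
χ² = Σ (O − E)² / E
  normal-eared: (394 − 369.75)² / 369.75 = 1.5904
  short-eared: (99 − 123.25)² / 123.25 = 4.7713
χ² = 1.5904 + 4.7713 = 6.3617 ≈ 6.362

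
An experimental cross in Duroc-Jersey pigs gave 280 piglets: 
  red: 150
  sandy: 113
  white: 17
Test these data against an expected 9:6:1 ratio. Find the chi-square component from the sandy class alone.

Expected counts for N = 280 under a 9:6:1 ratio (total parts = 16):
  red: 280 × 9/16 = 157.5
  sandy: 280 × 6/16 = 105
  white: 280 × 1/16 = 17.5
Contribution of sandy: (113 − 105)² / 105 = 0.6095

0.610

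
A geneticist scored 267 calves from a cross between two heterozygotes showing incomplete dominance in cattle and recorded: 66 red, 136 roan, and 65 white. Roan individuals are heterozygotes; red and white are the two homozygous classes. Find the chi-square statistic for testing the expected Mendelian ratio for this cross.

0.101

With incomplete dominance, a heterozygote × heterozygote cross gives a 1:2:1 phenotypic ratio.
Expected counts for N = 267 under a 1:2:1 ratio (total parts = 4):
  red: 267 × 1/4 = 66.75
  roan: 267 × 2/4 = 133.5
  white: 267 × 1/4 = 66.75
χ² = Σ (O − E)² / E
  red: (66 − 66.75)² / 66.75 = 0.0084
  roan: (136 − 133.5)² / 133.5 = 0.0468
  white: (65 − 66.75)² / 66.75 = 0.0459
χ² = 0.0084 + 0.0468 + 0.0459 = 0.1011 ≈ 0.101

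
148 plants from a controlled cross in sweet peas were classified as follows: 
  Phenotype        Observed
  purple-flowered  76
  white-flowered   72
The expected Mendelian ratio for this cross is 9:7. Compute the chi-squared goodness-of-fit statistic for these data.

The 9:7 ratio has 16 parts, so with N = 148 the expected counts are:
  purple-flowered: 148 × 9/16 = 83.25
  white-flowered: 148 × 7/16 = 64.75
χ² = Σ (O − E)² / E
  purple-flowered: (76 − 83.25)² / 83.25 = 0.6314
  white-flowered: (72 − 64.75)² / 64.75 = 0.8118
χ² = 0.6314 + 0.8118 = 1.4432 ≈ 1.443

1.443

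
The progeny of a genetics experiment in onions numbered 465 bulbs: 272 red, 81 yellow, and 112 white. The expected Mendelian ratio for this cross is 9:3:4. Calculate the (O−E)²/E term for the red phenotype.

Expected counts for N = 465 under a 9:3:4 ratio (total parts = 16):
  red: 465 × 9/16 = 261.5625
  yellow: 465 × 3/16 = 87.1875
  white: 465 × 4/16 = 116.25
Contribution of red: (272 − 261.5625)² / 261.5625 = 0.4165

0.417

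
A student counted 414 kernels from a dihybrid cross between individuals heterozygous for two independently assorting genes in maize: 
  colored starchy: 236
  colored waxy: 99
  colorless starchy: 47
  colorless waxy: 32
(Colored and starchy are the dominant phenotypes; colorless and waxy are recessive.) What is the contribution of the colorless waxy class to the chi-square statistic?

1.450

A dihybrid F₂ with independent assortment and complete dominance at both loci gives a 9:3:3:1 phenotypic ratio.
Under the 9:3:3:1 hypothesis (Σ ratio = 16, N = 414):
  colored starchy: 414 × 9/16 = 232.875
  colored waxy: 414 × 3/16 = 77.625
  colorless starchy: 414 × 3/16 = 77.625
  colorless waxy: 414 × 1/16 = 25.875
Contribution of colorless waxy: (32 − 25.875)² / 25.875 = 1.4499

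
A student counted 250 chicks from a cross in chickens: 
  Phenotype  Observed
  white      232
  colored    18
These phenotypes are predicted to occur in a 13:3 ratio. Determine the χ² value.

21.892

The 13:3 ratio has 16 parts, so with N = 250 the expected counts are:
  white: 250 × 13/16 = 203.125
  colored: 250 × 3/16 = 46.875
χ² = Σ (O − E)² / E
  white: (232 − 203.125)² / 203.125 = 4.1047
  colored: (18 − 46.875)² / 46.875 = 17.7870
χ² = 4.1047 + 17.7870 = 21.8917 ≈ 21.892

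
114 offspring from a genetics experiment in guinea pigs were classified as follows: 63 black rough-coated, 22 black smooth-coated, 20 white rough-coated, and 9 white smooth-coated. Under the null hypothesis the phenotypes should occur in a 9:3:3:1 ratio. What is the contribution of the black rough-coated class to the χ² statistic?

Total ratio parts = 16. Expected numbers out of 114:
  black rough-coated: 114 × 9/16 = 64.125
  black smooth-coated: 114 × 3/16 = 21.375
  white rough-coated: 114 × 3/16 = 21.375
  white smooth-coated: 114 × 1/16 = 7.125
Contribution of black rough-coated: (63 − 64.125)² / 64.125 = 0.0197

0.020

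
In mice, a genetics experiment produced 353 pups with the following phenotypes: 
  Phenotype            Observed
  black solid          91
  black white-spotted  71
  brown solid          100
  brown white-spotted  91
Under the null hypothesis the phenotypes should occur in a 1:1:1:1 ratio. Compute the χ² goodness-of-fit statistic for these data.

5.108

The 1:1:1:1 ratio has 4 parts, so with N = 353 the expected counts are:
  black solid: 353 × 1/4 = 88.25
  black white-spotted: 353 × 1/4 = 88.25
  brown solid: 353 × 1/4 = 88.25
  brown white-spotted: 353 × 1/4 = 88.25
χ² = Σ (O − E)² / E
  black solid: (91 − 88.25)² / 88.25 = 0.0857
  black white-spotted: (71 − 88.25)² / 88.25 = 3.3718
  brown solid: (100 − 88.25)² / 88.25 = 1.5644
  brown white-spotted: (91 − 88.25)² / 88.25 = 0.0857
χ² = 0.0857 + 3.3718 + 1.5644 + 0.0857 = 5.1076 ≈ 5.108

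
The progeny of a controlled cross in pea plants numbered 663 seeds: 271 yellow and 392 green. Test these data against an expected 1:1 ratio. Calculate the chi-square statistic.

22.083

Expected counts for N = 663 under a 1:1 ratio (total parts = 2):
  yellow: 663 × 1/2 = 331.5
  green: 663 × 1/2 = 331.5
χ² = Σ (O − E)² / E
  yellow: (271 − 331.5)² / 331.5 = 11.0415
  green: (392 − 331.5)² / 331.5 = 11.0415
χ² = 11.0415 + 11.0415 = 22.083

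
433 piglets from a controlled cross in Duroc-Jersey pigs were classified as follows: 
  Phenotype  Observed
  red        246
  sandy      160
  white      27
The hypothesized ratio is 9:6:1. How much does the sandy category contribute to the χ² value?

0.035

Total ratio parts = 16. Expected numbers out of 433:
  red: 433 × 9/16 = 243.5625
  sandy: 433 × 6/16 = 162.375
  white: 433 × 1/16 = 27.0625
Contribution of sandy: (160 − 162.375)² / 162.375 = 0.0347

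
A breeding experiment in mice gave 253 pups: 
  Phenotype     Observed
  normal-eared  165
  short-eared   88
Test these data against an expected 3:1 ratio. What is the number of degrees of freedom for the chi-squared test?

A goodness-of-fit test with 2 phenotype classes has df = 2 − 1 = 1.

1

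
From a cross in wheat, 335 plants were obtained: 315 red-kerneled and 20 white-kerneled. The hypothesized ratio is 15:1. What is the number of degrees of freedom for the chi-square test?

1

A goodness-of-fit test with 2 phenotype classes has df = 2 − 1 = 1.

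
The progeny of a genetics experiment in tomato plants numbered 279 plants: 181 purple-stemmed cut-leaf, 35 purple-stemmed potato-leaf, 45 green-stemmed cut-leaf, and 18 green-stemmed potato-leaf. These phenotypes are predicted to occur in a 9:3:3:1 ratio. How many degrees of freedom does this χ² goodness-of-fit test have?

A goodness-of-fit test with 4 phenotype classes has df = 4 − 1 = 3.

3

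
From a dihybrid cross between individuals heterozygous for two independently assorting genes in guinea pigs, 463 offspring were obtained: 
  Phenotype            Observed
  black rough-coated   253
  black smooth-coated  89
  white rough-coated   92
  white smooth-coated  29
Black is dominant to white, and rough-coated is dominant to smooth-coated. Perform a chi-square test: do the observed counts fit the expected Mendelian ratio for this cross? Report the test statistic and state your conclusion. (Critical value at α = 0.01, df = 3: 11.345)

A dihybrid F₂ with independent assortment and complete dominance at both loci gives a 9:3:3:1 phenotypic ratio.
Expected counts for N = 463 under a 9:3:3:1 ratio (total parts = 16):
  black rough-coated: 463 × 9/16 = 260.4375
  black smooth-coated: 463 × 3/16 = 86.8125
  white rough-coated: 463 × 3/16 = 86.8125
  white smooth-coated: 463 × 1/16 = 28.9375
χ² = Σ (O − E)² / E
  black rough-coated: (253 − 260.4375)² / 260.4375 = 0.2124
  black smooth-coated: (89 − 86.8125)² / 86.8125 = 0.0551
  white rough-coated: (92 − 86.8125)² / 86.8125 = 0.3100
  white smooth-coated: (29 − 28.9375)² / 28.9375 = 0.0001
χ² = 0.2124 + 0.0551 + 0.3100 + 0.0001 = 0.5776 ≈ 0.578
Degrees of freedom = 4 − 1 = 3; critical value at α = 0.01 is 11.345.
Since 0.578 < 11.345, we fail to reject the null hypothesis — the data are consistent with the 9:3:3:1 ratio.

0.578; consistent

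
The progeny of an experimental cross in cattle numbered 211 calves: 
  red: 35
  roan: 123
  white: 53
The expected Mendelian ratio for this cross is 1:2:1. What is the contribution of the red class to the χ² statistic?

Total ratio parts = 4. Expected numbers out of 211:
  red: 211 × 1/4 = 52.75
  roan: 211 × 2/4 = 105.5
  white: 211 × 1/4 = 52.75
Contribution of red: (35 − 52.75)² / 52.75 = 5.9727

5.973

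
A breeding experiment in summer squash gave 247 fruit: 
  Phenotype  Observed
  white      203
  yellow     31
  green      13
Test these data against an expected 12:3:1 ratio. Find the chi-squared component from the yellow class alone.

5.063

Total ratio parts = 16. Expected numbers out of 247:
  white: 247 × 12/16 = 185.25
  yellow: 247 × 3/16 = 46.3125
  green: 247 × 1/16 = 15.4375
Contribution of yellow: (31 − 46.3125)² / 46.3125 = 5.0628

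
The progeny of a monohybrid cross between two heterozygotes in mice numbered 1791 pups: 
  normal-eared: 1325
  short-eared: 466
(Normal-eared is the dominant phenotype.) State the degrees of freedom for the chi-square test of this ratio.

1

For a monohybrid cross between heterozygotes with complete dominance, the expected phenotypic ratio is 3:1.
A goodness-of-fit test with 2 phenotype classes has df = 2 − 1 = 1.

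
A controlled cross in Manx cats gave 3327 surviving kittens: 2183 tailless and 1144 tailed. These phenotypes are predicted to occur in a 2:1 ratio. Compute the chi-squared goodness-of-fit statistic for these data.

The 2:1 ratio has 3 parts, so with N = 3327 the expected counts are:
  tailless: 3327 × 2/3 = 2218
  tailed: 3327 × 1/3 = 1109
χ² = Σ (O − E)² / E
  tailless: (2183 − 2218)² / 2218 = 0.5523
  tailed: (1144 − 1109)² / 1109 = 1.1046
χ² = 0.5523 + 1.1046 = 1.6569 ≈ 1.657

1.657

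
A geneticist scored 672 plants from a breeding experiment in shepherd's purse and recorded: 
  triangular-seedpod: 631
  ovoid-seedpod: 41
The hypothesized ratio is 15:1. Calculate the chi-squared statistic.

0.025

Under the 15:1 hypothesis (Σ ratio = 16, N = 672):
  triangular-seedpod: 672 × 15/16 = 630
  ovoid-seedpod: 672 × 1/16 = 42
χ² = Σ (O − E)² / E
  triangular-seedpod: (631 − 630)² / 630 = 0.0016
  ovoid-seedpod: (41 − 42)² / 42 = 0.0238
χ² = 0.0016 + 0.0238 = 0.0254 ≈ 0.025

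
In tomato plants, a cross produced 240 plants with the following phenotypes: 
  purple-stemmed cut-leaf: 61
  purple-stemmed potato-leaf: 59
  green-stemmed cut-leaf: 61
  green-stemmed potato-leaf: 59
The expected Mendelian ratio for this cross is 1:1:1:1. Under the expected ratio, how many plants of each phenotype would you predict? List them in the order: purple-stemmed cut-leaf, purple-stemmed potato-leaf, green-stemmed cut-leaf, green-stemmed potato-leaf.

Under the 1:1:1:1 hypothesis (Σ ratio = 4, N = 240):
  purple-stemmed cut-leaf: 240 × 1/4 = 60
  purple-stemmed potato-leaf: 240 × 1/4 = 60
  green-stemmed cut-leaf: 240 × 1/4 = 60
  green-stemmed potato-leaf: 240 × 1/4 = 60

60, 60, 60, 60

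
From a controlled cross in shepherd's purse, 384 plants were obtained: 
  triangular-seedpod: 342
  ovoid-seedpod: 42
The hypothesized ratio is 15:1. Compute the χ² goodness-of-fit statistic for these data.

14.400

Total ratio parts = 16. Expected numbers out of 384:
  triangular-seedpod: 384 × 15/16 = 360
  ovoid-seedpod: 384 × 1/16 = 24
χ² = Σ (O − E)² / E
  triangular-seedpod: (342 − 360)² / 360 = 0.9000
  ovoid-seedpod: (42 − 24)² / 24 = 13.5000
χ² = 0.9000 + 13.5000 = 14.400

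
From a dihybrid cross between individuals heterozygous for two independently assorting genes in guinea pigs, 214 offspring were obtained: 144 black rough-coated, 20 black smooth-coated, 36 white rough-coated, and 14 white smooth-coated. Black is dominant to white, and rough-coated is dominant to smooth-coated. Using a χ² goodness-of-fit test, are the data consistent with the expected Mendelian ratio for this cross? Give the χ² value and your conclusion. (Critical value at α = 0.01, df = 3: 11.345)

15.184; not consistent

A dihybrid F₂ with independent assortment and complete dominance at both loci gives a 9:3:3:1 phenotypic ratio.
Under the 9:3:3:1 hypothesis (Σ ratio = 16, N = 214):
  black rough-coated: 214 × 9/16 = 120.375
  black smooth-coated: 214 × 3/16 = 40.125
  white rough-coated: 214 × 3/16 = 40.125
  white smooth-coated: 214 × 1/16 = 13.375
χ² = Σ (O − E)² / E
  black rough-coated: (144 − 120.375)² / 120.375 = 4.6367
  black smooth-coated: (20 − 40.125)² / 40.125 = 10.0938
  white rough-coated: (36 − 40.125)² / 40.125 = 0.4241
  white smooth-coated: (14 − 13.375)² / 13.375 = 0.0292
χ² = 4.6367 + 10.0938 + 0.4241 + 0.0292 = 15.1838 ≈ 15.184
Degrees of freedom = 4 − 1 = 3; critical value at α = 0.01 is 11.345.
Since 15.184 > 11.345, we reject the null hypothesis — the data do not fit the 9:3:3:1 ratio.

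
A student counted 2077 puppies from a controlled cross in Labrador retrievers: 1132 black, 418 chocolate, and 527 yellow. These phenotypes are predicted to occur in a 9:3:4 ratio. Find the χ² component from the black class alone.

1.129

Under the 9:3:4 hypothesis (Σ ratio = 16, N = 2077):
  black: 2077 × 9/16 = 1168.3125
  chocolate: 2077 × 3/16 = 389.4375
  yellow: 2077 × 4/16 = 519.25
Contribution of black: (1132 − 1168.3125)² / 1168.3125 = 1.1286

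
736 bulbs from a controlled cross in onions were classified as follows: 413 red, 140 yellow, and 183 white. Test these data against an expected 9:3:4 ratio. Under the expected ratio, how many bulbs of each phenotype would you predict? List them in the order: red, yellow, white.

The 9:3:4 ratio has 16 parts, so with N = 736 the expected counts are:
  red: 736 × 9/16 = 414
  yellow: 736 × 3/16 = 138
  white: 736 × 4/16 = 184

414, 138, 184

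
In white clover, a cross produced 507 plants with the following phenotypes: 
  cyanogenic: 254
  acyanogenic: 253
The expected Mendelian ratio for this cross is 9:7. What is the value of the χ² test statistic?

Expected counts for N = 507 under a 9:7 ratio (total parts = 16):
  cyanogenic: 507 × 9/16 = 285.1875
  acyanogenic: 507 × 7/16 = 221.8125
χ² = Σ (O − E)² / E
  cyanogenic: (254 − 285.1875)² / 285.1875 = 3.4106
  acyanogenic: (253 − 221.8125)² / 221.8125 = 4.3851
χ² = 3.4106 + 4.3851 = 7.7957 ≈ 7.796

7.796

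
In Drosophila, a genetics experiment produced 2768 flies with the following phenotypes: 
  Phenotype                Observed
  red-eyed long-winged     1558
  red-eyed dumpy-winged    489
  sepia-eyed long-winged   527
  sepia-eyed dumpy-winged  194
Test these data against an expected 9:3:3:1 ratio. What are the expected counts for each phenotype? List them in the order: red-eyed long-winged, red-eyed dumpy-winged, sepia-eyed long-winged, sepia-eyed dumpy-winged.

Under the 9:3:3:1 hypothesis (Σ ratio = 16, N = 2768):
  red-eyed long-winged: 2768 × 9/16 = 1557
  red-eyed dumpy-winged: 2768 × 3/16 = 519
  sepia-eyed long-winged: 2768 × 3/16 = 519
  sepia-eyed dumpy-winged: 2768 × 1/16 = 173

1557, 519, 519, 173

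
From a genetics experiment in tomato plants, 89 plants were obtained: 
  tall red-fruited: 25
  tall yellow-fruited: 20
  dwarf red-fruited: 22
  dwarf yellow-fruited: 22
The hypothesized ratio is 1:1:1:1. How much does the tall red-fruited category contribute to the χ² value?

0.340

Expected counts for N = 89 under a 1:1:1:1 ratio (total parts = 4):
  tall red-fruited: 89 × 1/4 = 22.25
  tall yellow-fruited: 89 × 1/4 = 22.25
  dwarf red-fruited: 89 × 1/4 = 22.25
  dwarf yellow-fruited: 89 × 1/4 = 22.25
Contribution of tall red-fruited: (25 − 22.25)² / 22.25 = 0.3399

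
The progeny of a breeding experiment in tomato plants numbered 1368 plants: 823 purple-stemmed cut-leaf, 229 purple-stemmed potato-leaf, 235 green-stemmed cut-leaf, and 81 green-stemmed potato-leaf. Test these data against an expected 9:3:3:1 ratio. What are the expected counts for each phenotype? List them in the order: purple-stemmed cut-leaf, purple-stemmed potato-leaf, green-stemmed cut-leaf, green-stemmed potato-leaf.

Expected counts for N = 1368 under a 9:3:3:1 ratio (total parts = 16):
  purple-stemmed cut-leaf: 1368 × 9/16 = 769.5
  purple-stemmed potato-leaf: 1368 × 3/16 = 256.5
  green-stemmed cut-leaf: 1368 × 3/16 = 256.5
  green-stemmed potato-leaf: 1368 × 1/16 = 85.5

769.5, 256.5, 256.5, 85.5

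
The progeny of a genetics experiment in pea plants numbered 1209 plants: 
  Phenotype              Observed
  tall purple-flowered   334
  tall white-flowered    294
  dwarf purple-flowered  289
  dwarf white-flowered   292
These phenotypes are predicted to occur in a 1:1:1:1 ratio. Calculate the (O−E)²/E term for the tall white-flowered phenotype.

0.225

Expected counts for N = 1209 under a 1:1:1:1 ratio (total parts = 4):
  tall purple-flowered: 1209 × 1/4 = 302.25
  tall white-flowered: 1209 × 1/4 = 302.25
  dwarf purple-flowered: 1209 × 1/4 = 302.25
  dwarf white-flowered: 1209 × 1/4 = 302.25
Contribution of tall white-flowered: (294 − 302.25)² / 302.25 = 0.2252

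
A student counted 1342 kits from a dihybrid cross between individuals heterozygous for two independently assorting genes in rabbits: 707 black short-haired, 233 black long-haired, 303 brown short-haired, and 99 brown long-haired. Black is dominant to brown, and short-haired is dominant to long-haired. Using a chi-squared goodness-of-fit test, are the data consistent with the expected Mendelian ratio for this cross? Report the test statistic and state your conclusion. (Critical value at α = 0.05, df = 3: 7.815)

17.632; not consistent

A dihybrid F₂ with independent assortment and complete dominance at both loci gives a 9:3:3:1 phenotypic ratio.
Expected counts for N = 1342 under a 9:3:3:1 ratio (total parts = 16):
  black short-haired: 1342 × 9/16 = 754.875
  black long-haired: 1342 × 3/16 = 251.625
  brown short-haired: 1342 × 3/16 = 251.625
  brown long-haired: 1342 × 1/16 = 83.875
χ² = Σ (O − E)² / E
  black short-haired: (707 − 754.875)² / 754.875 = 3.0363
  black long-haired: (233 − 251.625)² / 251.625 = 1.3786
  brown short-haired: (303 − 251.625)² / 251.625 = 10.4894
  brown long-haired: (99 − 83.875)² / 83.875 = 2.7275
χ² = 3.0363 + 1.3786 + 10.4894 + 2.7275 = 17.6318 ≈ 17.632
Degrees of freedom = 4 − 1 = 3; critical value at α = 0.05 is 7.815.
Since 17.632 > 7.815, we reject the null hypothesis — the data do not fit the 9:3:3:1 ratio.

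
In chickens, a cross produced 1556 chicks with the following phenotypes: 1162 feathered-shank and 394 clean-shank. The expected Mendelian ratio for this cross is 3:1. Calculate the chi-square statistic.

0.086

The 3:1 ratio has 4 parts, so with N = 1556 the expected counts are:
  feathered-shank: 1556 × 3/4 = 1167
  clean-shank: 1556 × 1/4 = 389
χ² = Σ (O − E)² / E
  feathered-shank: (1162 − 1167)² / 1167 = 0.0214
  clean-shank: (394 − 389)² / 389 = 0.0643
χ² = 0.0214 + 0.0643 = 0.0857 ≈ 0.086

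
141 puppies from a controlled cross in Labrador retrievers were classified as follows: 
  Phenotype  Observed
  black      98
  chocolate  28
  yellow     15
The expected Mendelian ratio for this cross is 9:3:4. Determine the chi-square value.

16.128

Total ratio parts = 16. Expected numbers out of 141:
  black: 141 × 9/16 = 79.3125
  chocolate: 141 × 3/16 = 26.4375
  yellow: 141 × 4/16 = 35.25
χ² = Σ (O − E)² / E
  black: (98 − 79.3125)² / 79.3125 = 4.4031
  chocolate: (28 − 26.4375)² / 26.4375 = 0.0923
  yellow: (15 − 35.25)² / 35.25 = 11.6330
χ² = 4.4031 + 0.0923 + 11.6330 = 16.1284 ≈ 16.128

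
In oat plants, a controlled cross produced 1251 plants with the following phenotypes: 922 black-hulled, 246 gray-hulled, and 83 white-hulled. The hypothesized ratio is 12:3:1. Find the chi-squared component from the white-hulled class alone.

0.296

The 12:3:1 ratio has 16 parts, so with N = 1251 the expected counts are:
  black-hulled: 1251 × 12/16 = 938.25
  gray-hulled: 1251 × 3/16 = 234.5625
  white-hulled: 1251 × 1/16 = 78.1875
Contribution of white-hulled: (83 − 78.1875)² / 78.1875 = 0.2962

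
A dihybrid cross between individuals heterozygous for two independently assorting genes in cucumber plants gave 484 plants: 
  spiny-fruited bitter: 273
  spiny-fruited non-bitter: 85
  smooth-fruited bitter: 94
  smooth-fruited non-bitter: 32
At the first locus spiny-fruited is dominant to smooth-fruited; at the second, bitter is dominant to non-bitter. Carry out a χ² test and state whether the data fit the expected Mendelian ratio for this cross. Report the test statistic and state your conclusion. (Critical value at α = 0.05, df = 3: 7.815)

A dihybrid F₂ with independent assortment and complete dominance at both loci gives a 9:3:3:1 phenotypic ratio.
Total ratio parts = 16. Expected numbers out of 484:
  spiny-fruited bitter: 484 × 9/16 = 272.25
  spiny-fruited non-bitter: 484 × 3/16 = 90.75
  smooth-fruited bitter: 484 × 3/16 = 90.75
  smooth-fruited non-bitter: 484 × 1/16 = 30.25
χ² = Σ (O − E)² / E
  spiny-fruited bitter: (273 − 272.25)² / 272.25 = 0.0021
  spiny-fruited non-bitter: (85 − 90.75)² / 90.75 = 0.3643
  smooth-fruited bitter: (94 − 90.75)² / 90.75 = 0.1164
  smooth-fruited non-bitter: (32 − 30.25)² / 30.25 = 0.1012
χ² = 0.0021 + 0.3643 + 0.1164 + 0.1012 = 0.584
Degrees of freedom = 4 − 1 = 3; critical value at α = 0.05 is 7.815.
Since 0.584 < 7.815, we fail to reject the null hypothesis — the data are consistent with the 9:3:3:1 ratio.

0.584; consistent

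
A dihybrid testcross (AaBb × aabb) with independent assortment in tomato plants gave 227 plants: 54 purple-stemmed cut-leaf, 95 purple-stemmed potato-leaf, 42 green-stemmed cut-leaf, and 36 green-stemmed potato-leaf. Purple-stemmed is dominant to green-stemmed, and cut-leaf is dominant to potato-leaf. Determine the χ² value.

A dihybrid testcross with independent assortment gives a 1:1:1:1 ratio.
Total ratio parts = 4. Expected numbers out of 227:
  purple-stemmed cut-leaf: 227 × 1/4 = 56.75
  purple-stemmed potato-leaf: 227 × 1/4 = 56.75
  green-stemmed cut-leaf: 227 × 1/4 = 56.75
  green-stemmed potato-leaf: 227 × 1/4 = 56.75
χ² = Σ (O − E)² / E
  purple-stemmed cut-leaf: (54 − 56.75)² / 56.75 = 0.1333
  purple-stemmed potato-leaf: (95 − 56.75)² / 56.75 = 25.7808
  green-stemmed cut-leaf: (42 − 56.75)² / 56.75 = 3.8337
  green-stemmed potato-leaf: (36 − 56.75)² / 56.75 = 7.5870
χ² = 0.1333 + 25.7808 + 3.8337 + 7.5870 = 37.3348 ≈ 37.335

37.335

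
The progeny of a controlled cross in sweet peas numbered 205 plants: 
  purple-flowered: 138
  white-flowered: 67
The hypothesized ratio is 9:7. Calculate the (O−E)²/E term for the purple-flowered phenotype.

4.464

The 9:7 ratio has 16 parts, so with N = 205 the expected counts are:
  purple-flowered: 205 × 9/16 = 115.3125
  white-flowered: 205 × 7/16 = 89.6875
Contribution of purple-flowered: (138 − 115.3125)² / 115.3125 = 4.4637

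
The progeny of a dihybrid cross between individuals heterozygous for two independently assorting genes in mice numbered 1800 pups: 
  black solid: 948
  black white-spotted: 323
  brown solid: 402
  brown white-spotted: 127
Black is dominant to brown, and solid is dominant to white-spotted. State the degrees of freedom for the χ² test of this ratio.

A dihybrid F₂ with independent assortment and complete dominance at both loci gives a 9:3:3:1 phenotypic ratio.
A goodness-of-fit test with 4 phenotype classes has df = 4 − 1 = 3.

3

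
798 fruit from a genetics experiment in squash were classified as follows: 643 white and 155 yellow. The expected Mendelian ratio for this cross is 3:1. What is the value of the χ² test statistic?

Total ratio parts = 4. Expected numbers out of 798:
  white: 798 × 3/4 = 598.5
  yellow: 798 × 1/4 = 199.5
χ² = Σ (O − E)² / E
  white: (643 − 598.5)² / 598.5 = 3.3087
  yellow: (155 − 199.5)² / 199.5 = 9.9261
χ² = 3.3087 + 9.9261 = 13.2348 ≈ 13.235

13.235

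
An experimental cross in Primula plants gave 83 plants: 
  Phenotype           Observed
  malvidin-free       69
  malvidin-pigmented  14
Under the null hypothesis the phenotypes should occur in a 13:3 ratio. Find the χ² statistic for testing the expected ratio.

The 13:3 ratio has 16 parts, so with N = 83 the expected counts are:
  malvidin-free: 83 × 13/16 = 67.4375
  malvidin-pigmented: 83 × 3/16 = 15.5625
χ² = Σ (O − E)² / E
  malvidin-free: (69 − 67.4375)² / 67.4375 = 0.0362
  malvidin-pigmented: (14 − 15.5625)² / 15.5625 = 0.1569
χ² = 0.0362 + 0.1569 = 0.1931 ≈ 0.193

0.193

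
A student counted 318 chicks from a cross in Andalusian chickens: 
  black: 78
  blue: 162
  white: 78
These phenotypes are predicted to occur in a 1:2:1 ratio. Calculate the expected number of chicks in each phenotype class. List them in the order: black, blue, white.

79.5, 159, 79.5

Under the 1:2:1 hypothesis (Σ ratio = 4, N = 318):
  black: 318 × 1/4 = 79.5
  blue: 318 × 2/4 = 159
  white: 318 × 1/4 = 79.5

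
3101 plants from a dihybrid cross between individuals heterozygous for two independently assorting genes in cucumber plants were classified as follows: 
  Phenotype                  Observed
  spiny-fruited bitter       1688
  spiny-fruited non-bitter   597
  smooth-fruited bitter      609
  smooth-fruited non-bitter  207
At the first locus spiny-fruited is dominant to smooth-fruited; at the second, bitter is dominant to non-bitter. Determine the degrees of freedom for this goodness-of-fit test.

3

A dihybrid F₂ with independent assortment and complete dominance at both loci gives a 9:3:3:1 phenotypic ratio.
A goodness-of-fit test with 4 phenotype classes has df = 4 − 1 = 3.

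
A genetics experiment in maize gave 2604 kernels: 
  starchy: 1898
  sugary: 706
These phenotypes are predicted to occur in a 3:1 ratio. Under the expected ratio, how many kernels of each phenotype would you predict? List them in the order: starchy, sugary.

Expected counts for N = 2604 under a 3:1 ratio (total parts = 4):
  starchy: 2604 × 3/4 = 1953
  sugary: 2604 × 1/4 = 651

1953, 651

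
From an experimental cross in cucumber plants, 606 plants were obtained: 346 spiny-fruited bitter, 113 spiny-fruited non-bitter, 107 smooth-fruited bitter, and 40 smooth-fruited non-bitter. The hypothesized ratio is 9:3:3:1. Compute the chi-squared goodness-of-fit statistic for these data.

Under the 9:3:3:1 hypothesis (Σ ratio = 16, N = 606):
  spiny-fruited bitter: 606 × 9/16 = 340.875
  spiny-fruited non-bitter: 606 × 3/16 = 113.625
  smooth-fruited bitter: 606 × 3/16 = 113.625
  smooth-fruited non-bitter: 606 × 1/16 = 37.875
χ² = Σ (O − E)² / E
  spiny-fruited bitter: (346 − 340.875)² / 340.875 = 0.0771
  spiny-fruited non-bitter: (113 − 113.625)² / 113.625 = 0.0034
  smooth-fruited bitter: (107 − 113.625)² / 113.625 = 0.3863
  smooth-fruited non-bitter: (40 − 37.875)² / 37.875 = 0.1192
χ² = 0.0771 + 0.0034 + 0.3863 + 0.1192 = 0.586

0.586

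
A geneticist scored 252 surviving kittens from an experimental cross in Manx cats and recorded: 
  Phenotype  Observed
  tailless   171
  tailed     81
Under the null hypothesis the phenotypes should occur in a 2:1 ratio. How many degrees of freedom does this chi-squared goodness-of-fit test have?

A goodness-of-fit test with 2 phenotype classes has df = 2 − 1 = 1.

1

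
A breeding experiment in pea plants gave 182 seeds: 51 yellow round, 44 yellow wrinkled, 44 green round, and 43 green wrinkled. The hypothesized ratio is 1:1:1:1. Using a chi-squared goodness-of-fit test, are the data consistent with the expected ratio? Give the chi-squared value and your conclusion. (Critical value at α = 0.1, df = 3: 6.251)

Expected counts for N = 182 under a 1:1:1:1 ratio (total parts = 4):
  yellow round: 182 × 1/4 = 45.5
  yellow wrinkled: 182 × 1/4 = 45.5
  green round: 182 × 1/4 = 45.5
  green wrinkled: 182 × 1/4 = 45.5
χ² = Σ (O − E)² / E
  yellow round: (51 − 45.5)² / 45.5 = 0.6648
  yellow wrinkled: (44 − 45.5)² / 45.5 = 0.0495
  green round: (44 − 45.5)² / 45.5 = 0.0495
  green wrinkled: (43 − 45.5)² / 45.5 = 0.1374
χ² = 0.6648 + 0.0495 + 0.0495 + 0.1374 = 0.9012 ≈ 0.901
Degrees of freedom = 4 − 1 = 3; critical value at α = 0.1 is 6.251.
Since 0.901 < 6.251, we fail to reject the null hypothesis — the data are consistent with the 1:1:1:1 ratio.

0.901; consistent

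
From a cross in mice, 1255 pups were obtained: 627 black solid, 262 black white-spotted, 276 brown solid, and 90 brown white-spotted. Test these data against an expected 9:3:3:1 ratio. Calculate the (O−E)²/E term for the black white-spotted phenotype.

3.027

The 9:3:3:1 ratio has 16 parts, so with N = 1255 the expected counts are:
  black solid: 1255 × 9/16 = 705.9375
  black white-spotted: 1255 × 3/16 = 235.3125
  brown solid: 1255 × 3/16 = 235.3125
  brown white-spotted: 1255 × 1/16 = 78.4375
Contribution of black white-spotted: (262 − 235.3125)² / 235.3125 = 3.0267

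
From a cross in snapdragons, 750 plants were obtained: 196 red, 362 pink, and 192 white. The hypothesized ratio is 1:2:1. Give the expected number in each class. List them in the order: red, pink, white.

Expected counts for N = 750 under a 1:2:1 ratio (total parts = 4):
  red: 750 × 1/4 = 187.5
  pink: 750 × 2/4 = 375
  white: 750 × 1/4 = 187.5

187.5, 375, 187.5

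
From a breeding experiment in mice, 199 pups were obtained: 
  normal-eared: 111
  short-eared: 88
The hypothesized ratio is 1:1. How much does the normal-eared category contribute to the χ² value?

1.329

The 1:1 ratio has 2 parts, so with N = 199 the expected counts are:
  normal-eared: 199 × 1/2 = 99.5
  short-eared: 199 × 1/2 = 99.5
Contribution of normal-eared: (111 − 99.5)² / 99.5 = 1.3291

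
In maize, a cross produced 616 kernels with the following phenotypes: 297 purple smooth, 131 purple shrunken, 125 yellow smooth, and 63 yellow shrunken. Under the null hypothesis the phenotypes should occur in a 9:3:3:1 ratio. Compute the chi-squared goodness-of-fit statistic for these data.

25.524

Total ratio parts = 16. Expected numbers out of 616:
  purple smooth: 616 × 9/16 = 346.5
  purple shrunken: 616 × 3/16 = 115.5
  yellow smooth: 616 × 3/16 = 115.5
  yellow shrunken: 616 × 1/16 = 38.5
χ² = Σ (O − E)² / E
  purple smooth: (297 − 346.5)² / 346.5 = 7.0714
  purple shrunken: (131 − 115.5)² / 115.5 = 2.0801
  yellow smooth: (125 − 115.5)² / 115.5 = 0.7814
  yellow shrunken: (63 − 38.5)² / 38.5 = 15.5909
χ² = 7.0714 + 2.0801 + 0.7814 + 15.5909 = 25.5238 ≈ 25.524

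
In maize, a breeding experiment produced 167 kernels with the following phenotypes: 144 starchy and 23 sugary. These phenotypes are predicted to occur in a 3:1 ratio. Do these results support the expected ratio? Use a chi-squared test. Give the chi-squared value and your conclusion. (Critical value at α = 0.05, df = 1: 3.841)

Under the 3:1 hypothesis (Σ ratio = 4, N = 167):
  starchy: 167 × 3/4 = 125.25
  sugary: 167 × 1/4 = 41.75
χ² = Σ (O − E)² / E
  starchy: (144 − 125.25)² / 125.25 = 2.8069
  sugary: (23 − 41.75)² / 41.75 = 8.4207
χ² = 2.8069 + 8.4207 = 11.2276 ≈ 11.228
Degrees of freedom = 2 − 1 = 1; critical value at α = 0.05 is 3.841.
Since 11.228 > 3.841, we reject the null hypothesis — the data do not fit the 3:1 ratio.

11.228; not consistent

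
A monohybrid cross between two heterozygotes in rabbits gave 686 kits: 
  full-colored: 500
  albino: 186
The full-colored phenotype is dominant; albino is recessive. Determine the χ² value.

For a monohybrid cross between heterozygotes with complete dominance, the expected phenotypic ratio is 3:1.
Under the 3:1 hypothesis (Σ ratio = 4, N = 686):
  full-colored: 686 × 3/4 = 514.5
  albino: 686 × 1/4 = 171.5
χ² = Σ (O − E)² / E
  full-colored: (500 − 514.5)² / 514.5 = 0.4086
  albino: (186 − 171.5)² / 171.5 = 1.2259
χ² = 0.4086 + 1.2259 = 1.6345 ≈ 1.635

1.635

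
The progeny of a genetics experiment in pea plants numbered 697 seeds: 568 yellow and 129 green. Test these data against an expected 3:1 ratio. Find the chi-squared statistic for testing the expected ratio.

15.668

The 3:1 ratio has 4 parts, so with N = 697 the expected counts are:
  yellow: 697 × 3/4 = 522.75
  green: 697 × 1/4 = 174.25
χ² = Σ (O − E)² / E
  yellow: (568 − 522.75)² / 522.75 = 3.9169
  green: (129 − 174.25)² / 174.25 = 11.7507
χ² = 3.9169 + 11.7507 = 15.6676 ≈ 15.668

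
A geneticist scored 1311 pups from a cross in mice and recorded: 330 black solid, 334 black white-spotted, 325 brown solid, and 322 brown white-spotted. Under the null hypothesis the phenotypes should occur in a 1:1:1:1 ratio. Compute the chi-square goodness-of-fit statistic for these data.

0.259

Under the 1:1:1:1 hypothesis (Σ ratio = 4, N = 1311):
  black solid: 1311 × 1/4 = 327.75
  black white-spotted: 1311 × 1/4 = 327.75
  brown solid: 1311 × 1/4 = 327.75
  brown white-spotted: 1311 × 1/4 = 327.75
χ² = Σ (O − E)² / E
  black solid: (330 − 327.75)² / 327.75 = 0.0154
  black white-spotted: (334 − 327.75)² / 327.75 = 0.1192
  brown solid: (325 − 327.75)² / 327.75 = 0.0231
  brown white-spotted: (322 − 327.75)² / 327.75 = 0.1009
χ² = 0.0154 + 0.1192 + 0.0231 + 0.1009 = 0.2586 ≈ 0.259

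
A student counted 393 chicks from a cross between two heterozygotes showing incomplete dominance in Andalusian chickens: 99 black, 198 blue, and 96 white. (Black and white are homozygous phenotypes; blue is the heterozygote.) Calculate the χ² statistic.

With incomplete dominance, a heterozygote × heterozygote cross gives a 1:2:1 phenotypic ratio.
The 1:2:1 ratio has 4 parts, so with N = 393 the expected counts are:
  black: 393 × 1/4 = 98.25
  blue: 393 × 2/4 = 196.5
  white: 393 × 1/4 = 98.25
χ² = Σ (O − E)² / E
  black: (99 − 98.25)² / 98.25 = 0.0057
  blue: (198 − 196.5)² / 196.5 = 0.0115
  white: (96 − 98.25)² / 98.25 = 0.0515
χ² = 0.0057 + 0.0115 + 0.0515 = 0.0687 ≈ 0.069

0.069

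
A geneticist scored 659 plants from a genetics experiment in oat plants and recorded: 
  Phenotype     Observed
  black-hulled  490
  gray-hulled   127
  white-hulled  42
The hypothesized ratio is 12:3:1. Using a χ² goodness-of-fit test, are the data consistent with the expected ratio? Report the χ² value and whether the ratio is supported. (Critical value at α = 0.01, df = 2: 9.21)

0.148; consistent

Expected counts for N = 659 under a 12:3:1 ratio (total parts = 16):
  black-hulled: 659 × 12/16 = 494.25
  gray-hulled: 659 × 3/16 = 123.5625
  white-hulled: 659 × 1/16 = 41.1875
χ² = Σ (O − E)² / E
  black-hulled: (490 − 494.25)² / 494.25 = 0.0365
  gray-hulled: (127 − 123.5625)² / 123.5625 = 0.0956
  white-hulled: (42 − 41.1875)² / 41.1875 = 0.0160
χ² = 0.0365 + 0.0956 + 0.0160 = 0.1481 ≈ 0.148
Degrees of freedom = 3 − 1 = 2; critical value at α = 0.01 is 9.21.
Since 0.148 < 9.21, we fail to reject the null hypothesis — the data are consistent with the 12:3:1 ratio.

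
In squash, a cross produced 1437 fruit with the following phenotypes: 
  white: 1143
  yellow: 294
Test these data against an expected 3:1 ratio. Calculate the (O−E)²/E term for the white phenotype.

3.950

The 3:1 ratio has 4 parts, so with N = 1437 the expected counts are:
  white: 1437 × 3/4 = 1077.75
  yellow: 1437 × 1/4 = 359.25
Contribution of white: (1143 − 1077.75)² / 1077.75 = 3.9504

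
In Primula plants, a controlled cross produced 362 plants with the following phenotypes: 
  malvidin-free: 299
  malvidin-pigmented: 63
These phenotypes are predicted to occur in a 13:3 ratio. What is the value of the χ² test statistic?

0.431

Expected counts for N = 362 under a 13:3 ratio (total parts = 16):
  malvidin-free: 362 × 13/16 = 294.125
  malvidin-pigmented: 362 × 3/16 = 67.875
χ² = Σ (O − E)² / E
  malvidin-free: (299 − 294.125)² / 294.125 = 0.0808
  malvidin-pigmented: (63 − 67.875)² / 67.875 = 0.3501
χ² = 0.0808 + 0.3501 = 0.4309 ≈ 0.431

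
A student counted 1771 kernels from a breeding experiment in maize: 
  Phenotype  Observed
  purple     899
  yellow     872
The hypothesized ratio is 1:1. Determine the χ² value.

Expected counts for N = 1771 under a 1:1 ratio (total parts = 2):
  purple: 1771 × 1/2 = 885.5
  yellow: 1771 × 1/2 = 885.5
χ² = Σ (O − E)² / E
  purple: (899 − 885.5)² / 885.5 = 0.2058
  yellow: (872 − 885.5)² / 885.5 = 0.2058
χ² = 0.2058 + 0.2058 = 0.4116 ≈ 0.412

0.412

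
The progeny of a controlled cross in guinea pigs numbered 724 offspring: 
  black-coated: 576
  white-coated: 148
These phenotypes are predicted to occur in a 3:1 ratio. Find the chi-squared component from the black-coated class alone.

2.006

Total ratio parts = 4. Expected numbers out of 724:
  black-coated: 724 × 3/4 = 543
  white-coated: 724 × 1/4 = 181
Contribution of black-coated: (576 − 543)² / 543 = 2.0055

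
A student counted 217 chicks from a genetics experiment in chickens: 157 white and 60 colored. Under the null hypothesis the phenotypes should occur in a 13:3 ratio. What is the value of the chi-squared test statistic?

11.282

Total ratio parts = 16. Expected numbers out of 217:
  white: 217 × 13/16 = 176.3125
  colored: 217 × 3/16 = 40.6875
χ² = Σ (O − E)² / E
  white: (157 − 176.3125)² / 176.3125 = 2.1154
  colored: (60 − 40.6875)² / 40.6875 = 9.1668
χ² = 2.1154 + 9.1668 = 11.2822 ≈ 11.282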